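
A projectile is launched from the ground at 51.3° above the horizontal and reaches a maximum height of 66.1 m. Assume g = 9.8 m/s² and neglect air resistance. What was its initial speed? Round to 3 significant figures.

46.1 m/s

At maximum height v_y = 0, so (v₀ sin θ)² = 2 g H.
v₀ sin 51.3° = √(2 × 9.8 × 66.1) = 35.99 m/s.
v₀ = 35.99 / sin 51.3° = 35.99 / 0.7804 = 46.1 m/s.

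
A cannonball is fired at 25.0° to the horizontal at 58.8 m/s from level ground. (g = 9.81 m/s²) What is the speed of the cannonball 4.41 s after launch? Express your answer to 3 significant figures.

56.4 m/s

v_x = 58.8 cos 25.0° = 53.29 m/s (constant).
v_y(t) = 58.8 sin 25.0° − g t = 24.85 − 9.81 × 4.41 = -18.41 m/s.
Speed = √(v_x² + v_y²) = √(2840 + 338.9) = 56.4 m/s.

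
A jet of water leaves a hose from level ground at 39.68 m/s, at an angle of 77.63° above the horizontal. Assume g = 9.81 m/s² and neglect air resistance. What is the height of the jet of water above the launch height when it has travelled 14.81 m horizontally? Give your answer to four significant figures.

v_x = 39.68 cos 77.63° = 8.5004 m/s, v_y0 = 39.68 sin 77.63° = 38.759 m/s.
Time to reach x = 14.81 m: t = x / v_x = 14.81 / 8.5004 = 1.7423 s.
y = v_y0 t − ½ g t² = 38.759×1.7423 − 4.905×1.7423² = 52.64 m.

52.64 m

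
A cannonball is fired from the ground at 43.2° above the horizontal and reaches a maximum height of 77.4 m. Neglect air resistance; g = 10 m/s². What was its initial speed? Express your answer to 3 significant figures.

At maximum height v_y = 0, so (v₀ sin θ)² = 2 g H.
v₀ sin 43.2° = √(2 × 10 × 77.4) = 39.34 m/s.
v₀ = 39.34 / sin 43.2° = 39.34 / 0.6845 = 57.5 m/s.

57.5 m/s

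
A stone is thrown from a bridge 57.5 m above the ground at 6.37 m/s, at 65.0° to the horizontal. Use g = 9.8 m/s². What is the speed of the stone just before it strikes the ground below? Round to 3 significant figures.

34.2 m/s

v_x = 6.37 cos 65.0° = 2.692 m/s is unchanged throughout.
For the vertical component, v_y² = v_y0² + 2 g h = (5.773)² + 2×9.8×57.5 = 1160, so |v_y| = 34.06 m/s.
Impact speed = √(v_x² + v_y²) = √(7.247 + 1160) = 34.2 m/s.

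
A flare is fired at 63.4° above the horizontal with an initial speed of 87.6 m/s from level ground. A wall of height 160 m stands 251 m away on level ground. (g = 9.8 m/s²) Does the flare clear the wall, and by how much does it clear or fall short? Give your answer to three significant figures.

Yes — it clears the wall by 141 m.

v_x = 87.6 cos 63.4° = 39.22 m/s; v_y0 = 87.6 sin 63.4° = 78.33 m/s.
Time to reach the wall: t = 251 / 39.22 = 6.400 s.
Height at that point: y = 78.33×6.400 − 4.900×6.400² = 300.6 m.
That is 300.6 − 160 = 141 m above the top of the wall, so the flare clears it.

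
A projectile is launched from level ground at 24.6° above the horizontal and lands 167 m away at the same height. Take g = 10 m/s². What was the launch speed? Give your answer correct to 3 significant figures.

On level ground, R = v₀² sin(2θ) / g, so v₀ = √(R g / sin 2θ).
sin(2 × 24.6°) = 0.7570.
v₀ = √(167 × 10 / 0.7570) = √2206 = 47.0 m/s.

47.0 m/s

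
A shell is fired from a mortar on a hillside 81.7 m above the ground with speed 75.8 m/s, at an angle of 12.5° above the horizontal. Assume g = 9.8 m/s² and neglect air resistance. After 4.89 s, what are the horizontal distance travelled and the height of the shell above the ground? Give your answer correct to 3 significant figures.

v_x = 75.8 cos 12.5° = 74.00 m/s; v_y0 = 75.8 sin 12.5° = 16.41 m/s.
x = v_x t = 74.00 × 4.89 = 362 m.
y = 81.7 + v_y0 t − ½ g t² = 44.8 m.

x = 362 m, y = 44.8 m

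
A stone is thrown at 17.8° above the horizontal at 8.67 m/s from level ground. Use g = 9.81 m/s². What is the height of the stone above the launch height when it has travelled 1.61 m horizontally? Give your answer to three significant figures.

v_x = 8.67 cos 17.8° = 8.255 m/s, v_y0 = 8.67 sin 17.8° = 2.650 m/s.
Time to reach x = 1.61 m: t = x / v_x = 1.61 / 8.255 = 0.1950 s.
y = v_y0 t − ½ g t² = 2.650×0.1950 − 4.905×0.1950² = 0.330 m.

0.330 m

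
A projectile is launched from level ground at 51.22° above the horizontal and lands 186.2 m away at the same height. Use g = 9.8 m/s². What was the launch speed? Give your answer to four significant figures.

On level ground, R = v₀² sin(2θ) / g, so v₀ = √(R g / sin 2θ).
sin(2 × 51.22°) = 0.9765.
v₀ = √(186.2 × 9.8 / 0.9765) = √1868.7 = 43.23 m/s.

43.23 m/s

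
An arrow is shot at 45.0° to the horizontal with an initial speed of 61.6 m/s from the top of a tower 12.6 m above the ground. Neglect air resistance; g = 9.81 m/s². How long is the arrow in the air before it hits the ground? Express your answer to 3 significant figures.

9.16 s

Vertical component: v_y = 61.6 sin 45.0° = 43.56 m/s.
Taking up as positive with launch at y = 12.6 m, landing at y = 0: 0 = 12.6 + 43.56 t − ½(9.81) t².
Solving 4.905 t² − 43.56 t − 12.6 = 0 gives t = [43.56 + √(43.56² + 4·4.905·12.6)] / 9.810 = 9.16 s.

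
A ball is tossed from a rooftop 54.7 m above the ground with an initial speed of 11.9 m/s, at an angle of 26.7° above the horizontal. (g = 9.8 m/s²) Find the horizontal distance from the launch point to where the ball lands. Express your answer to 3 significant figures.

Components: v_x = 11.9 cos 26.7° = 10.63 m/s, v_y = 11.9 sin 26.7° = 5.347 m/s.
Vertical: 0 = 54.7 + 5.347 t − ½(9.8) t² ⇒ 4.900 t² − 5.347 t − 54.7 = 0.
t = [5.347 + √(28.59 + 1072)] / 9.800 = 3.931 s.
Horizontal: R = v_x · t = 10.63 × 3.931 = 41.8 m.

41.8 m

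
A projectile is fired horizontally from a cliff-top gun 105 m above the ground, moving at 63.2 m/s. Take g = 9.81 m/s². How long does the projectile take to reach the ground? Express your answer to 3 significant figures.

4.63 s

The horizontal speed doesn't affect the fall. With v_y0 = 0, h = ½ g t².
t = √(2 × 105 / 9.81) = √21.41 = 4.63 s.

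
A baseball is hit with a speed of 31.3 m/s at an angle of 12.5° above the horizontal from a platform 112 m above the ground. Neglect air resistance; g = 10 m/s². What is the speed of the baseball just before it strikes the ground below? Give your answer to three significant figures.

56.7 m/s

v_x = 31.3 cos 12.5° = 30.56 m/s is unchanged throughout.
For the vertical component, v_y² = v_y0² + 2 g h = (6.775)² + 2×10×112 = 2286, so |v_y| = 47.81 m/s.
Impact speed = √(v_x² + v_y²) = √(933.9 + 2286) = 56.7 m/s.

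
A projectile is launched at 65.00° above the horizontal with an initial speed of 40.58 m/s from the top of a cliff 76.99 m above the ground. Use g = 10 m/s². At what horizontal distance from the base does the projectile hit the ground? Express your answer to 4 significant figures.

155.3 m

Components: v_x = 40.58 cos 65.00° = 17.150 m/s, v_y = 40.58 sin 65.00° = 36.778 m/s.
Vertical: 0 = 76.99 + 36.778 t − ½(10) t² ⇒ 5.000 t² − 36.778 t − 76.99 = 0.
t = [36.778 + √(1352.6 + 1539.8)] / 10.00 = 9.0559 s.
Horizontal: R = v_x · t = 17.150 × 9.0559 = 155.3 m.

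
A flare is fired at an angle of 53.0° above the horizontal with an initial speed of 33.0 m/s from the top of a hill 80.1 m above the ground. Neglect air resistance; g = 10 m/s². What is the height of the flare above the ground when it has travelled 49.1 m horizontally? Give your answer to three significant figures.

v_x = 33.0 cos 53.0° = 19.86 m/s, v_y0 = 33.0 sin 53.0° = 26.35 m/s.
Time to reach x = 49.1 m: t = x / v_x = 49.1 / 19.86 = 2.472 s.
y = 80.1 + v_y0 t − ½ g t² = 80.1 + 26.35×2.472 − 5.000×2.472² = 115 m.

115 m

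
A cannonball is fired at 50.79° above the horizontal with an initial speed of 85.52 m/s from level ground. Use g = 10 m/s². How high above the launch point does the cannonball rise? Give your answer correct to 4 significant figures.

Vertical component of launch velocity: v_y = 85.52 sin 50.79° = 66.264 m/s.
At the highest point the vertical velocity is zero, so v_y² = 2 g h_max.
h_max = (66.264)² / (2 × 10) = 4390.9 / 20.00 = 219.5 m.

219.5 m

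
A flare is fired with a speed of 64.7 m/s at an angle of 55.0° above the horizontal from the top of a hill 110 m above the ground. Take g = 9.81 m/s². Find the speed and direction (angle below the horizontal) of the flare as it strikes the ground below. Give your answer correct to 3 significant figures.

79.7 m/s at 62.2° below the horizontal

v_x = 64.7 cos 55.0° = 37.11 m/s (constant).
|v_y| at impact = √((53.00)² + 2×9.81×110) = 70.48 m/s.
Speed = √(37.11² + 70.48²) = 79.7 m/s; angle = arctan(70.48/37.11) = 62.2° below horizontal.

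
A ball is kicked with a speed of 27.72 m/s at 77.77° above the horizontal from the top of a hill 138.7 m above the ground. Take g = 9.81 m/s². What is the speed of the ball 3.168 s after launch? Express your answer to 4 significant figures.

v_x = 27.72 cos 77.77° = 5.8721 m/s (constant).
v_y(t) = 27.72 sin 77.77° − g t = 27.091 − 9.81 × 3.168 = -3.9871 m/s.
Speed = √(v_x² + v_y²) = √(34.482 + 15.897) = 7.098 m/s.

7.098 m/s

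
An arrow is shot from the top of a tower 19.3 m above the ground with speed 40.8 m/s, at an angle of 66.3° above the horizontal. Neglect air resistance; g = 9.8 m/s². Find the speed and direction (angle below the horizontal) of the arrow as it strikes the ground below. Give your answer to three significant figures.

v_x = 40.8 cos 66.3° = 16.40 m/s (constant).
|v_y| at impact = √((37.36)² + 2×9.8×19.3) = 42.12 m/s.
Speed = √(16.40² + 42.12²) = 45.2 m/s; angle = arctan(42.12/16.40) = 68.7° below horizontal.

45.2 m/s at 68.7° below the horizontal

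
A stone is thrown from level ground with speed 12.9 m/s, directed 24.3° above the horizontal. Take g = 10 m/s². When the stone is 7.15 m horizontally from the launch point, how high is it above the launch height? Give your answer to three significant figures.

v_x = 12.9 cos 24.3° = 11.76 m/s, v_y0 = 12.9 sin 24.3° = 5.309 m/s.
Time to reach x = 7.15 m: t = x / v_x = 7.15 / 11.76 = 0.6080 s.
y = v_y0 t − ½ g t² = 5.309×0.6080 − 5.000×0.6080² = 1.38 m.

1.38 m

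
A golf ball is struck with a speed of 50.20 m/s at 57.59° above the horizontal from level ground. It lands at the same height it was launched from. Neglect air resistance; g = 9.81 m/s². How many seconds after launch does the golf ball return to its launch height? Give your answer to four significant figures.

Vertical component: v_y = 50.20 sin 57.59° = 42.381 m/s.
For a projectile landing at launch height, time of flight is t = 2 v_y / g = 2 × 42.381 / 9.81 = 8.640 s.

8.640 s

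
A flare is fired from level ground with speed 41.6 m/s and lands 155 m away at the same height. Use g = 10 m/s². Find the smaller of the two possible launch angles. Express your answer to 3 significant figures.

31.8°

Level-ground range: R = v₀² sin(2θ)/g ⇒ sin 2θ = R g / v₀² = 155×10/41.6² = 0.8957.
2θ = arcsin(0.8957) = 63.60° or 180° − 63.60° = 116.40°.
So θ = 31.8° or θ = 58.2°.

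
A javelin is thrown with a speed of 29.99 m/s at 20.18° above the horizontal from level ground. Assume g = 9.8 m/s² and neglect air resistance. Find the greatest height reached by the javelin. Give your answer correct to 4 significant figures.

5.461 m

Vertical component of launch velocity: v_y = 29.99 sin 20.18° = 10.346 m/s.
At the highest point the vertical velocity is zero, so v_y² = 2 g h_max.
h_max = (10.346)² / (2 × 9.8) = 107.04 / 19.60 = 5.461 m.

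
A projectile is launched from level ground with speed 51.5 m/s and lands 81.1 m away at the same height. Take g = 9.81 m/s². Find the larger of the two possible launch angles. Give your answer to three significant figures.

Level-ground range: R = v₀² sin(2θ)/g ⇒ sin 2θ = R g / v₀² = 81.1×9.81/51.5² = 0.3000.
2θ = arcsin(0.3000) = 17.46° or 180° − 17.46° = 162.54°.
So θ = 8.73° or θ = 81.3°.

81.3°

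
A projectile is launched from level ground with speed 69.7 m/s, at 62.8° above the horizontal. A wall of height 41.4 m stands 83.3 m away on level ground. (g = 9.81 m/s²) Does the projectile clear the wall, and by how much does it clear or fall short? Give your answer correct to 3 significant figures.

v_x = 69.7 cos 62.8° = 31.86 m/s; v_y0 = 69.7 sin 62.8° = 61.99 m/s.
Time to reach the wall: t = 83.3 / 31.86 = 2.615 s.
Height at that point: y = 61.99×2.615 − 4.905×2.615² = 128.6 m.
That is 128.6 − 41.4 = 87.2 m above the top of the wall, so the projectile clears it.

Yes — it clears the wall by 87.2 m.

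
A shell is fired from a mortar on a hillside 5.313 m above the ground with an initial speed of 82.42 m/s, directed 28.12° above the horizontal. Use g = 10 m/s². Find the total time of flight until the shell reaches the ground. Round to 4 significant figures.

Vertical component: v_y = 82.42 sin 28.12° = 38.846 m/s.
Taking up as positive with launch at y = 5.313 m, landing at y = 0: 0 = 5.313 + 38.846 t − ½(10) t².
Solving 5.000 t² − 38.846 t − 5.313 = 0 gives t = [38.846 + √(38.846² + 4·5.000·5.313)] / 10.00 = 7.904 s.

7.904 s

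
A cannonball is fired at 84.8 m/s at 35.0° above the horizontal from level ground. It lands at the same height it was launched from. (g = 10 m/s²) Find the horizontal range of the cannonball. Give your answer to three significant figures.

676 m

For level ground, R = v₀² sin(2θ) / g.
sin(2 × 35.0°) = sin 70.00° = 0.9397.
R = (84.8)² × 0.9397 / 10 = 676 m.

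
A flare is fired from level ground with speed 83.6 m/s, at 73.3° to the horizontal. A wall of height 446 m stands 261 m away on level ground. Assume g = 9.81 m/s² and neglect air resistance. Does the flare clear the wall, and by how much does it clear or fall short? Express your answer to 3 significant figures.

No — it falls 155 m short of clearing the wall.

v_x = 83.6 cos 73.3° = 24.02 m/s; v_y0 = 83.6 sin 73.3° = 80.07 m/s.
Time to reach the wall: t = 261 / 24.02 = 10.87 s.
Height at that point: y = 80.07×10.87 − 4.905×10.87² = 290.8 m.
That is 446 − 290.8 = 155 m below the top of the wall, so the flare does not clear it.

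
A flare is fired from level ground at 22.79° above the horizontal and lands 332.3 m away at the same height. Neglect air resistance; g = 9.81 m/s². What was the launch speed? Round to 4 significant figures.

On level ground, R = v₀² sin(2θ) / g, so v₀ = √(R g / sin 2θ).
sin(2 × 22.79°) = 0.7142.
v₀ = √(332.3 × 9.81 / 0.7142) = √4564.4 = 67.56 m/s.

67.56 m/s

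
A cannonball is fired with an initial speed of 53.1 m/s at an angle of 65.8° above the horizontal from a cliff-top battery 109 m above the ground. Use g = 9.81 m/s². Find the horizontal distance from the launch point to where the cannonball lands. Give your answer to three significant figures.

Components: v_x = 53.1 cos 65.8° = 21.77 m/s, v_y = 53.1 sin 65.8° = 48.43 m/s.
Vertical: 0 = 109 + 48.43 t − ½(9.81) t² ⇒ 4.905 t² − 48.43 t − 109 = 0.
t = [48.43 + √(2345 + 2139)] / 9.810 = 11.76 s.
Horizontal: R = v_x · t = 21.77 × 11.76 = 256 m.

256 m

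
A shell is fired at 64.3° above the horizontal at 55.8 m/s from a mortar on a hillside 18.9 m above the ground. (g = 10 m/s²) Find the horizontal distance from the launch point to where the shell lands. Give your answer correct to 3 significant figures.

252 m

Components: v_x = 55.8 cos 64.3° = 24.20 m/s, v_y = 55.8 sin 64.3° = 50.28 m/s.
Vertical: 0 = 18.9 + 50.28 t − ½(10) t² ⇒ 5.000 t² − 50.28 t − 18.9 = 0.
t = [50.28 + √(2528 + 378.0)] / 10.00 = 10.42 s.
Horizontal: R = v_x · t = 24.20 × 10.42 = 252 m.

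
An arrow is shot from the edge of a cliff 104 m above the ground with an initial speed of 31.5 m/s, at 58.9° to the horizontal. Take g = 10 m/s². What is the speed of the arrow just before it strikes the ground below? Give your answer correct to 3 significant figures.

v_x = 31.5 cos 58.9° = 16.27 m/s is unchanged throughout.
For the vertical component, v_y² = v_y0² + 2 g h = (26.97)² + 2×10×104 = 2807, so |v_y| = 52.98 m/s.
Impact speed = √(v_x² + v_y²) = √(264.7 + 2807) = 55.4 m/s.

55.4 m/s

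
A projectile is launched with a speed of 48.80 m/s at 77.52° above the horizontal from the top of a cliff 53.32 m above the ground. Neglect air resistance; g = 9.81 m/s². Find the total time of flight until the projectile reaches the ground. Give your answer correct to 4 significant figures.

10.73 s

Vertical component: v_y = 48.80 sin 77.52° = 47.647 m/s.
Taking up as positive with launch at y = 53.32 m, landing at y = 0: 0 = 53.32 + 47.647 t − ½(9.81) t².
Solving 4.905 t² − 47.647 t − 53.32 = 0 gives t = [47.647 + √(47.647² + 4·4.905·53.32)] / 9.810 = 10.73 s.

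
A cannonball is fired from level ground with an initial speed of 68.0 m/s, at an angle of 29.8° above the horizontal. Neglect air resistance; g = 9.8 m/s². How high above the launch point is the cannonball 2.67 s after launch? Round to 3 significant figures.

55.3 m

v_y0 = 68.0 sin 29.8° = 33.79 m/s.
y(t) = v_y0 t − ½ g t² = 33.79×2.67 − 4.900×2.67² = 55.3 m.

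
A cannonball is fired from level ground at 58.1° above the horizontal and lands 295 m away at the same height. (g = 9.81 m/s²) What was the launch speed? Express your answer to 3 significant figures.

On level ground, R = v₀² sin(2θ) / g, so v₀ = √(R g / sin 2θ).
sin(2 × 58.1°) = 0.8973.
v₀ = √(295 × 9.81 / 0.8973) = √3225 = 56.8 m/s.

56.8 m/s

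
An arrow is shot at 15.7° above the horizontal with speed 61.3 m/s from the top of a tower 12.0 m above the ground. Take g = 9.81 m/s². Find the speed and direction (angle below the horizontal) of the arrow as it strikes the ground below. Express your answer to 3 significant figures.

v_x = 61.3 cos 15.7° = 59.01 m/s (constant).
|v_y| at impact = √((16.59)² + 2×9.81×12.0) = 22.60 m/s.
Speed = √(59.01² + 22.60²) = 63.2 m/s; angle = arctan(22.60/59.01) = 21.0° below horizontal.

63.2 m/s at 21.0° below the horizontal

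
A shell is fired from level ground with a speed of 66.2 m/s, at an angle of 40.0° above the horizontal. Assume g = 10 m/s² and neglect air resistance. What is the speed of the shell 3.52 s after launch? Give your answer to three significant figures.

51.2 m/s

v_x = 66.2 cos 40.0° = 50.71 m/s (constant).
v_y(t) = 66.2 sin 40.0° − g t = 42.55 − 10 × 3.52 = 7.350 m/s.
Speed = √(v_x² + v_y²) = √(2572 + 54.02) = 51.2 m/s.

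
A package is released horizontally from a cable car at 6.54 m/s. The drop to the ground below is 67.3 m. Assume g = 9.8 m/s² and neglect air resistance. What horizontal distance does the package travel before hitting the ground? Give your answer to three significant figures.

24.2 m

Initial vertical velocity is zero, so the fall time comes from h = ½ g t²: t = √(2 × 67.3 / 9.8) = 3.706 s.
Horizontal motion is uniform at 6.54 m/s, so x = 6.54 × 3.706 = 24.2 m.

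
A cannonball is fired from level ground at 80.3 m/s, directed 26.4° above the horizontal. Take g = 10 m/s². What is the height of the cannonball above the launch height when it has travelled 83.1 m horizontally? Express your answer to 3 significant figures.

v_x = 80.3 cos 26.4° = 71.93 m/s, v_y0 = 80.3 sin 26.4° = 35.70 m/s.
Time to reach x = 83.1 m: t = x / v_x = 83.1 / 71.93 = 1.155 s.
y = v_y0 t − ½ g t² = 35.70×1.155 − 5.000×1.155² = 34.6 m.

34.6 m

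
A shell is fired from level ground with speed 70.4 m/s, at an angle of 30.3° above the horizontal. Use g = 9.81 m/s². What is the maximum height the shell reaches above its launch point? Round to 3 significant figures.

64.3 m

Vertical component of launch velocity: v_y = 70.4 sin 30.3° = 35.52 m/s.
At the highest point the vertical velocity is zero, so v_y² = 2 g h_max.
h_max = (35.52)² / (2 × 9.81) = 1262 / 19.62 = 64.3 m.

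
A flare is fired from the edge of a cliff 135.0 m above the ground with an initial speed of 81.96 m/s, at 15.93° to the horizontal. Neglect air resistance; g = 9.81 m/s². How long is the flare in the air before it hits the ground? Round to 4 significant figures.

8.019 s

Vertical component: v_y = 81.96 sin 15.93° = 22.495 m/s.
Taking up as positive with launch at y = 135.0 m, landing at y = 0: 0 = 135.0 + 22.495 t − ½(9.81) t².
Solving 4.905 t² − 22.495 t − 135.0 = 0 gives t = [22.495 + √(22.495² + 4·4.905·135.0)] / 9.810 = 8.019 s.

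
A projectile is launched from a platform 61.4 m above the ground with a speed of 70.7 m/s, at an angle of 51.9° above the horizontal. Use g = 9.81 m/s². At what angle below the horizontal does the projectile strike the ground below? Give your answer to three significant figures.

56.4°

v_x = 70.7 cos 51.9° = 43.62 m/s.
At impact |v_y| = √(v_y0² + 2 g h) = √(55.64² + 2×9.81×61.4) = 65.58 m/s.
Angle below horizontal = arctan(|v_y| / v_x) = arctan(65.58 / 43.62) = 56.4°.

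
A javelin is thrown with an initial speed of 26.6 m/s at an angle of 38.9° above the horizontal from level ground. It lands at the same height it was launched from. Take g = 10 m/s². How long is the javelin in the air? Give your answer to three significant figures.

3.34 s

Vertical component: v_y = 26.6 sin 38.9° = 16.70 m/s.
For a projectile landing at launch height, time of flight is t = 2 v_y / g = 2 × 16.70 / 10 = 3.34 s.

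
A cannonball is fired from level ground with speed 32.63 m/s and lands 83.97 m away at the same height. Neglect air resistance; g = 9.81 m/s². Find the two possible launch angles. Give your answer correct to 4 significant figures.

25.34° and 64.66°

Level-ground range: R = v₀² sin(2θ)/g ⇒ sin 2θ = R g / v₀² = 83.97×9.81/32.63² = 0.7737.
2θ = arcsin(0.7737) = 50.687° or 180° − 50.687° = 129.313°.
So θ = 25.34° or θ = 64.66°.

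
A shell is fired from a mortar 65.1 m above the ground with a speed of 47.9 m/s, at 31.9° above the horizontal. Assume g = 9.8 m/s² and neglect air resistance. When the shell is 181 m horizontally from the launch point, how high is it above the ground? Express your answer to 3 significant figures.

v_x = 47.9 cos 31.9° = 40.67 m/s, v_y0 = 47.9 sin 31.9° = 25.31 m/s.
Time to reach x = 181 m: t = x / v_x = 181 / 40.67 = 4.450 s.
y = 65.1 + v_y0 t − ½ g t² = 65.1 + 25.31×4.450 − 4.900×4.450² = 80.7 m.

80.7 m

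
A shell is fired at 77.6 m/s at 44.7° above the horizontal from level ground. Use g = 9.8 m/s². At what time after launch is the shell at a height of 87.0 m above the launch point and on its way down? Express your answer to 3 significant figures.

9.21 s

v_y0 = 77.6 sin 44.7° = 54.58 m/s.
Set y = v_y0 t − ½ g t² = 87.0: 4.900 t² − 54.58 t + 87.0 = 0.
t = [54.58 ± √(2979 − 1705)] / 9.8 = (54.58 ± 35.69) / 9.8, giving t = 1.93 s or t = 9.21 s.
On the way down corresponds to the larger root: t = 9.21 s.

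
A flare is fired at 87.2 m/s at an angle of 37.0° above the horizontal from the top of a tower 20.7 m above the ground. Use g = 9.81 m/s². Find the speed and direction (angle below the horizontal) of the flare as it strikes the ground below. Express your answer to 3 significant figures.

v_x = 87.2 cos 37.0° = 69.64 m/s (constant).
|v_y| at impact = √((52.48)² + 2×9.81×20.7) = 56.22 m/s.
Speed = √(69.64² + 56.22²) = 89.5 m/s; angle = arctan(56.22/69.64) = 38.9° below horizontal.

89.5 m/s at 38.9° below the horizontal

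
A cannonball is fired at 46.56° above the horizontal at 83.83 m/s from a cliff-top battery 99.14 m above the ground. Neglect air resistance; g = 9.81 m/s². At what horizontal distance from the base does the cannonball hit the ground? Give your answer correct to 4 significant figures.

Components: v_x = 83.83 cos 46.56° = 57.641 m/s, v_y = 83.83 sin 46.56° = 60.869 m/s.
Vertical: 0 = 99.14 + 60.869 t − ½(9.81) t² ⇒ 4.905 t² − 60.869 t − 99.14 = 0.
t = [60.869 + √(3705.0 + 1945.1)] / 9.810 = 13.867 s.
Horizontal: R = v_x · t = 57.641 × 13.867 = 799.3 m.

799.3 m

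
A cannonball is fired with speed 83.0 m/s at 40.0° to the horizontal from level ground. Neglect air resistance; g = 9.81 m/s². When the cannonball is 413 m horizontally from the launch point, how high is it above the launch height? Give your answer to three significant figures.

140 m

v_x = 83.0 cos 40.0° = 63.58 m/s, v_y0 = 83.0 sin 40.0° = 53.35 m/s.
Time to reach x = 413 m: t = x / v_x = 413 / 63.58 = 6.496 s.
y = v_y0 t − ½ g t² = 53.35×6.496 − 4.905×6.496² = 140 m.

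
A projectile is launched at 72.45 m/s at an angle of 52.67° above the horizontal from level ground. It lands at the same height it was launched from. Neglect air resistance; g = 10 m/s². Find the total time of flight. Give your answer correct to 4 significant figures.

11.52 s

Vertical component: v_y = 72.45 sin 52.67° = 57.609 m/s.
For a projectile landing at launch height, time of flight is t = 2 v_y / g = 2 × 57.609 / 10 = 11.52 s.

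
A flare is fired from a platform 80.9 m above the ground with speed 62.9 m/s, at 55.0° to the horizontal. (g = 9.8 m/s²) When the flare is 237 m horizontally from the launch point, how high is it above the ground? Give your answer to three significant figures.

208 m

v_x = 62.9 cos 55.0° = 36.08 m/s, v_y0 = 62.9 sin 55.0° = 51.52 m/s.
Time to reach x = 237 m: t = x / v_x = 237 / 36.08 = 6.569 s.
y = 80.9 + v_y0 t − ½ g t² = 80.9 + 51.52×6.569 − 4.900×6.569² = 208 m.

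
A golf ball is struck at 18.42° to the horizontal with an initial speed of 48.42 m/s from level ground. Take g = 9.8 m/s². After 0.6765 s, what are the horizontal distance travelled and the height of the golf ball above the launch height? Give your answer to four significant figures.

x = 31.08 m, y = 8.108 m

v_x = 48.42 cos 18.42° = 45.939 m/s; v_y0 = 48.42 sin 18.42° = 15.300 m/s.
x = v_x t = 45.939 × 0.6765 = 31.08 m.
y = v_y0 t − ½ g t² = 15.300×0.6765 − 4.900×0.6765² = 8.108 m.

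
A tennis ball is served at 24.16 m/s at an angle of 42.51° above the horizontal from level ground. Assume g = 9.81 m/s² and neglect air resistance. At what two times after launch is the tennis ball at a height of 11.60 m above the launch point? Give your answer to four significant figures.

v_y0 = 24.16 sin 42.51° = 16.325 m/s.
Set y = v_y0 t − ½ g t² = 11.60: 4.905 t² − 16.325 t + 11.60 = 0.
t = [16.325 ± √(266.51 − 227.59)] / 9.81 = (16.325 ± 6.2386) / 9.81, giving t = 1.028 s or t = 2.300 s.
So the tennis ball is at 11.60 m at t = 1.028 s (rising) and t = 2.300 s (falling).

1.028 s and 2.300 s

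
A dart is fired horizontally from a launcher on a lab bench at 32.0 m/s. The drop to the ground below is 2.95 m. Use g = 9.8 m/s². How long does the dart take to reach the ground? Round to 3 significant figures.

The horizontal speed doesn't affect the fall. With v_y0 = 0, h = ½ g t².
t = √(2 × 2.95 / 9.8) = √0.6020 = 0.776 s.

0.776 s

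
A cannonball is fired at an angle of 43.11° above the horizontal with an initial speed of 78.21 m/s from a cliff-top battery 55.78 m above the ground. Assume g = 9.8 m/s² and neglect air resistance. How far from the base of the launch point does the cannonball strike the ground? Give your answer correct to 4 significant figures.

Components: v_x = 78.21 cos 43.11° = 57.097 m/s, v_y = 78.21 sin 43.11° = 53.449 m/s.
Vertical: 0 = 55.78 + 53.449 t − ½(9.8) t² ⇒ 4.900 t² − 53.449 t − 55.78 = 0.
t = [53.449 + √(2856.8 + 1093.3)] / 9.800 = 11.867 s.
Horizontal: R = v_x · t = 57.097 × 11.867 = 677.6 m.

677.6 m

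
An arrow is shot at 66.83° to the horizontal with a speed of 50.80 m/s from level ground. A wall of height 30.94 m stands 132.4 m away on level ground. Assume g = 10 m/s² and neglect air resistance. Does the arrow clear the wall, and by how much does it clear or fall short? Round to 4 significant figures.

Yes — it clears the wall by 59.03 m.

v_x = 50.80 cos 66.83° = 19.988 m/s; v_y0 = 50.80 sin 66.83° = 46.703 m/s.
Time to reach the wall: t = 132.4 / 19.988 = 6.6240 s.
Height at that point: y = 46.703×6.6240 − 5.000×6.6240² = 89.974 m.
That is 89.974 − 30.94 = 59.03 m above the top of the wall, so the arrow clears it.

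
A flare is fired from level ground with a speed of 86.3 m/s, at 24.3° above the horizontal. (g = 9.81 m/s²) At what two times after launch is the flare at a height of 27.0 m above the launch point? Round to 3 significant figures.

v_y0 = 86.3 sin 24.3° = 35.51 m/s.
Set y = v_y0 t − ½ g t² = 27.0: 4.905 t² − 35.51 t + 27.0 = 0.
t = [35.51 ± √(1261 − 529.7)] / 9.81 = (35.51 ± 27.04) / 9.81, giving t = 0.863 s or t = 6.38 s.
So the flare is at 27.0 m at t = 0.863 s (rising) and t = 6.38 s (falling).

0.863 s and 6.38 s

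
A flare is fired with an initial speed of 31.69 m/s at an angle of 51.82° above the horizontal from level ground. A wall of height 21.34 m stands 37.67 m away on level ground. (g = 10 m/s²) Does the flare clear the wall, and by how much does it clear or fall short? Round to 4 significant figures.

v_x = 31.69 cos 51.82° = 19.589 m/s; v_y0 = 31.69 sin 51.82° = 24.911 m/s.
Time to reach the wall: t = 37.67 / 19.589 = 1.9230 s.
Height at that point: y = 24.911×1.9230 − 5.000×1.9230² = 29.414 m.
That is 29.414 − 21.34 = 8.074 m above the top of the wall, so the flare clears it.

Yes — it clears the wall by 8.074 m.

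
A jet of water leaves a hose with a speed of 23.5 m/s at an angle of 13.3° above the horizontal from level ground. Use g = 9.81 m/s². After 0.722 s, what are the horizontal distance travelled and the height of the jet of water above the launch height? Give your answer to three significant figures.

x = 16.5 m, y = 1.35 m

v_x = 23.5 cos 13.3° = 22.87 m/s; v_y0 = 23.5 sin 13.3° = 5.406 m/s.
x = v_x t = 22.87 × 0.722 = 16.5 m.
y = v_y0 t − ½ g t² = 5.406×0.722 − 4.905×0.722² = 1.35 m.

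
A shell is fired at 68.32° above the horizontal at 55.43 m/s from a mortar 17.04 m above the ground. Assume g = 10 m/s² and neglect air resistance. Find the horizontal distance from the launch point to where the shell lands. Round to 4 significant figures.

217.5 m

Components: v_x = 55.43 cos 68.32° = 20.477 m/s, v_y = 55.43 sin 68.32° = 51.509 m/s.
Vertical: 0 = 17.04 + 51.509 t − ½(10) t² ⇒ 5.000 t² − 51.509 t − 17.04 = 0.
t = [51.509 + √(2653.2 + 340.80)] / 10.00 = 10.623 s.
Horizontal: R = v_x · t = 20.477 × 10.623 = 217.5 m.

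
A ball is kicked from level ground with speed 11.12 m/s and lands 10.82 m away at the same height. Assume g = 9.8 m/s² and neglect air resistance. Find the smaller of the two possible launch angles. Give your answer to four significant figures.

Level-ground range: R = v₀² sin(2θ)/g ⇒ sin 2θ = R g / v₀² = 10.82×9.8/11.12² = 0.8575.
2θ = arcsin(0.8575) = 59.037° or 180° − 59.037° = 120.963°.
So θ = 29.52° or θ = 60.48°.

29.52°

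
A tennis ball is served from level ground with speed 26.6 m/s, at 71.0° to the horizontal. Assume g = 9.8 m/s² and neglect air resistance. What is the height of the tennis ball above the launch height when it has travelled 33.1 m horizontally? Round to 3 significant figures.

24.5 m

v_x = 26.6 cos 71.0° = 8.660 m/s, v_y0 = 26.6 sin 71.0° = 25.15 m/s.
Time to reach x = 33.1 m: t = x / v_x = 33.1 / 8.660 = 3.822 s.
y = v_y0 t − ½ g t² = 25.15×3.822 − 4.900×3.822² = 24.5 m.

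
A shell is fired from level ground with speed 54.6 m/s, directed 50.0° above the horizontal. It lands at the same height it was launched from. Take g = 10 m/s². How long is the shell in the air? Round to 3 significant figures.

Vertical component: v_y = 54.6 sin 50.0° = 41.83 m/s.
For a projectile landing at launch height, time of flight is t = 2 v_y / g = 2 × 41.83 / 10 = 8.37 s.

8.37 s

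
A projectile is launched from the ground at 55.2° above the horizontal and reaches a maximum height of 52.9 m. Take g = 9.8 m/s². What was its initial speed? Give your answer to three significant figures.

39.2 m/s

At maximum height v_y = 0, so (v₀ sin θ)² = 2 g H.
v₀ sin 55.2° = √(2 × 9.8 × 52.9) = 32.20 m/s.
v₀ = 32.20 / sin 55.2° = 32.20 / 0.8211 = 39.2 m/s.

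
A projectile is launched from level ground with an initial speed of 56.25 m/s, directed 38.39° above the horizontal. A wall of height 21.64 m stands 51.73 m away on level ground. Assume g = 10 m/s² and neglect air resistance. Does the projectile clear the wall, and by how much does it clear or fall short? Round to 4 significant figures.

Yes — it clears the wall by 12.46 m.

v_x = 56.25 cos 38.39° = 44.089 m/s; v_y0 = 56.25 sin 38.39° = 34.932 m/s.
Time to reach the wall: t = 51.73 / 44.089 = 1.1733 s.
Height at that point: y = 34.932×1.1733 − 5.000×1.1733² = 34.103 m.
That is 34.103 − 21.64 = 12.46 m above the top of the wall, so the projectile clears it.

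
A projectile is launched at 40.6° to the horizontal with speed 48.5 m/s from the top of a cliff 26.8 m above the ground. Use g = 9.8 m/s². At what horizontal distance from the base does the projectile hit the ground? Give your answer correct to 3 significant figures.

265 m

Components: v_x = 48.5 cos 40.6° = 36.82 m/s, v_y = 48.5 sin 40.6° = 31.56 m/s.
Vertical: 0 = 26.8 + 31.56 t − ½(9.8) t² ⇒ 4.900 t² − 31.56 t − 26.8 = 0.
t = [31.56 + √(996.0 + 525.3)] / 9.800 = 7.200 s.
Horizontal: R = v_x · t = 36.82 × 7.200 = 265 m.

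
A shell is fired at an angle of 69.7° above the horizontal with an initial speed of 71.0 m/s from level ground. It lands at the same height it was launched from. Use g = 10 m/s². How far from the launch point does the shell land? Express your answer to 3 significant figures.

328 m

For level ground, R = v₀² sin(2θ) / g.
sin(2 × 69.7°) = sin 139.4° = 0.6508.
R = (71.0)² × 0.6508 / 10 = 328 m.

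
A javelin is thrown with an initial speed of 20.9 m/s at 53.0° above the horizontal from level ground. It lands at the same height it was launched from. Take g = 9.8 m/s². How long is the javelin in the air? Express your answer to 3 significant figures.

Vertical component: v_y = 20.9 sin 53.0° = 16.69 m/s.
For a projectile landing at launch height, time of flight is t = 2 v_y / g = 2 × 16.69 / 9.8 = 3.41 s.

3.41 s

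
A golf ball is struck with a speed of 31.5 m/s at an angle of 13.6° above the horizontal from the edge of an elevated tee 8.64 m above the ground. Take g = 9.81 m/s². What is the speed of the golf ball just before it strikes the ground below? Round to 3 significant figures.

34.1 m/s

v_x = 31.5 cos 13.6° = 30.62 m/s is unchanged throughout.
For the vertical component, v_y² = v_y0² + 2 g h = (7.407)² + 2×9.81×8.64 = 224.4, so |v_y| = 14.98 m/s.
Impact speed = √(v_x² + v_y²) = √(937.6 + 224.4) = 34.1 m/s.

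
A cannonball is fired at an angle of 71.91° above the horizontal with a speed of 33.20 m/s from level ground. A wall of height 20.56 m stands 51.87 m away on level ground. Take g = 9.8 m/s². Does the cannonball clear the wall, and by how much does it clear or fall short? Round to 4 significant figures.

v_x = 33.20 cos 71.91° = 10.309 m/s; v_y0 = 33.20 sin 71.91° = 31.559 m/s.
Time to reach the wall: t = 51.87 / 10.309 = 5.0315 s.
Height at that point: y = 31.559×5.0315 − 4.900×5.0315² = 34.741 m.
That is 34.741 − 20.56 = 14.18 m above the top of the wall, so the cannonball clears it.

Yes — it clears the wall by 14.18 m.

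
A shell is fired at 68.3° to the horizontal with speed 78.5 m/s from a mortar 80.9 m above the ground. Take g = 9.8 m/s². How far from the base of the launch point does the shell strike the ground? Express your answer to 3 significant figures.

462 m

Components: v_x = 78.5 cos 68.3° = 29.03 m/s, v_y = 78.5 sin 68.3° = 72.94 m/s.
Vertical: 0 = 80.9 + 72.94 t − ½(9.8) t² ⇒ 4.900 t² − 72.94 t − 80.9 = 0.
t = [72.94 + √(5320 + 1586)] / 9.800 = 15.92 s.
Horizontal: R = v_x · t = 29.03 × 15.92 = 462 m.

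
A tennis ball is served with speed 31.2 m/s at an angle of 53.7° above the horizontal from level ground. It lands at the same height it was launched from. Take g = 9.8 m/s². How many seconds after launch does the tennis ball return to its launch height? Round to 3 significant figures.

5.13 s

Vertical component: v_y = 31.2 sin 53.7° = 25.14 m/s.
For a projectile landing at launch height, time of flight is t = 2 v_y / g = 2 × 25.14 / 9.8 = 5.13 s.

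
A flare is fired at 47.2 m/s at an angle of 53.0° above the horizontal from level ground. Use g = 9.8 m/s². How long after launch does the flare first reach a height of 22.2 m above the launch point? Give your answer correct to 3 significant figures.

v_y0 = 47.2 sin 53.0° = 37.70 m/s.
Set y = v_y0 t − ½ g t² = 22.2: 4.900 t² − 37.70 t + 22.2 = 0.
t = [37.70 ± √(1421 − 435.1)] / 9.8 = (37.70 ± 31.40) / 9.8, giving t = 0.643 s or t = 7.05 s.
The flare is on the way up at the first time, so t = 0.643 s.

0.643 s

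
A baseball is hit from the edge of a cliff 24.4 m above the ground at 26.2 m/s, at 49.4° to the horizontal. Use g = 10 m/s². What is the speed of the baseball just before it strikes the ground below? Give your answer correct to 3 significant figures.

34.3 m/s

v_x = 26.2 cos 49.4° = 17.05 m/s is unchanged throughout.
For the vertical component, v_y² = v_y0² + 2 g h = (19.89)² + 2×10×24.4 = 883.6, so |v_y| = 29.73 m/s.
Impact speed = √(v_x² + v_y²) = √(290.7 + 883.6) = 34.3 m/s.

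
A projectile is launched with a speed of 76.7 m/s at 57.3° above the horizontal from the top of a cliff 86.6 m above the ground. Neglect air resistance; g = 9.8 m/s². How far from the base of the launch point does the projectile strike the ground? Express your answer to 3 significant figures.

597 m

Components: v_x = 76.7 cos 57.3° = 41.44 m/s, v_y = 76.7 sin 57.3° = 64.54 m/s.
Vertical: 0 = 86.6 + 64.54 t − ½(9.8) t² ⇒ 4.900 t² − 64.54 t − 86.6 = 0.
t = [64.54 + √(4165 + 1697)] / 9.800 = 14.40 s.
Horizontal: R = v_x · t = 41.44 × 14.40 = 597 m.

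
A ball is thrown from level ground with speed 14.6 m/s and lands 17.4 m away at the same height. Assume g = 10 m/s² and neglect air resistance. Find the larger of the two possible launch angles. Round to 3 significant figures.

Level-ground range: R = v₀² sin(2θ)/g ⇒ sin 2θ = R g / v₀² = 17.4×10/14.6² = 0.8163.
2θ = arcsin(0.8163) = 54.72° or 180° − 54.72° = 125.28°.
So θ = 27.4° or θ = 62.6°.

62.6°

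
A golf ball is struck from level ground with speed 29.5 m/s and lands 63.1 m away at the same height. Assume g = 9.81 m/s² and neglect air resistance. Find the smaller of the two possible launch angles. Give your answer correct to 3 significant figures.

Level-ground range: R = v₀² sin(2θ)/g ⇒ sin 2θ = R g / v₀² = 63.1×9.81/29.5² = 0.7113.
2θ = arcsin(0.7113) = 45.34° or 180° − 45.34° = 134.66°.
So θ = 22.7° or θ = 67.3°.

22.7°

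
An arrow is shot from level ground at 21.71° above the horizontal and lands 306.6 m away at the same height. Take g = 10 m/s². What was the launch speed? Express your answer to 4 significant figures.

66.79 m/s

On level ground, R = v₀² sin(2θ) / g, so v₀ = √(R g / sin 2θ).
sin(2 × 21.71°) = 0.6873.
v₀ = √(306.6 × 10 / 0.6873) = √4460.9 = 66.79 m/s.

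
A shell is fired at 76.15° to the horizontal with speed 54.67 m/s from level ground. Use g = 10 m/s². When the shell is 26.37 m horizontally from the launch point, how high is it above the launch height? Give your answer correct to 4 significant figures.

v_x = 54.67 cos 76.15° = 13.087 m/s, v_y0 = 54.67 sin 76.15° = 53.081 m/s.
Time to reach x = 26.37 m: t = x / v_x = 26.37 / 13.087 = 2.0150 s.
y = v_y0 t − ½ g t² = 53.081×2.0150 − 5.000×2.0150² = 86.66 m.

86.66 m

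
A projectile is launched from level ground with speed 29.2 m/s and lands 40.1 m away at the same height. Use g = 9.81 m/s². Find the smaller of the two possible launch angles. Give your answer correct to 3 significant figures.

Level-ground range: R = v₀² sin(2θ)/g ⇒ sin 2θ = R g / v₀² = 40.1×9.81/29.2² = 0.4614.
2θ = arcsin(0.4614) = 27.48° or 180° − 27.48° = 152.52°.
So θ = 13.7° or θ = 76.3°.

13.7°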